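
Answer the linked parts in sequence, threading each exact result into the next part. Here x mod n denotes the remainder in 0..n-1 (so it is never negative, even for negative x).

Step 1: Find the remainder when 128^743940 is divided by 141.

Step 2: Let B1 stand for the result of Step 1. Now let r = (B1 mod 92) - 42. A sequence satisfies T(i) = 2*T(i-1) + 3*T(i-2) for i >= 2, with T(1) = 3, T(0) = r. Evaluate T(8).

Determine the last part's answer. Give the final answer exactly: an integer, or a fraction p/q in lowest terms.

-52515

Step 1: squarings mod 141: 128^1=128, 128^2=28, 128^4=79, 128^8=37, 128^16=100, 128^32=130, 128^64=121, 128^128=118, 128^256=106, 128^512=97, 128^1024=103, 128^2048=34, 128^4096=28, 128^8192=79, 128^16384=37, 128^32768=100, 128^65536=130, 128^131072=121, 128^262144=118, 128^524288=106; 128^743940 = 128^4 * 128^512 * 128^2048 * 128^4096 * 128^16384 * 128^65536 * 128^131072 * 128^524288 = 7 (mod 141); answer 7
Step 2: B1 = 7; r = -35; T(2) = 2*(3) + 3*(-35) = -99; iterating: T(2)=-99, T(3)=-189, T(4)=-675, T(5)=-1917, T(6)=-5859, T(7)=-17469, T(8)=-52515; answer -52515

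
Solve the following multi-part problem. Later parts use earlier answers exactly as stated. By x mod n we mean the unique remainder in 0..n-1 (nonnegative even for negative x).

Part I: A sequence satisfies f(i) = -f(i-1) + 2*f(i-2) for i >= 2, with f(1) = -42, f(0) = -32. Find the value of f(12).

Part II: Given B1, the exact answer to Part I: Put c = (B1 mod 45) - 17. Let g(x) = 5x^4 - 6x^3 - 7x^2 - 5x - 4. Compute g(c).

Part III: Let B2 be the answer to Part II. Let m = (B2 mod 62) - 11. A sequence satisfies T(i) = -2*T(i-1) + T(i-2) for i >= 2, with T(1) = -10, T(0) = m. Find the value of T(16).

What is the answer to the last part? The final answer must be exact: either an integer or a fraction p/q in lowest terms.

6268520

Part I: f(2) = -1*(-42) + 2*(-32) = -22; iterating: f(2)=-22, f(3)=-62, f(4)=18, f(5)=-142, f(6)=178, f(7)=-462, f(8)=818, f(9)=-1742, f(10)=3378, f(11)=-6862, f(12)=13618; answer 13618
Part II: B1 = 13618; c = 11; 5*(11)^4 - 6*(11)^3 - 7*(11)^2 - 5*(11)^1 - 4 = (73205) + (-7986) + (-847) + (-55) + (-4) = 64313; answer 64313
Part III: B2 = 64313; m = 8; T(2) = -2*(-10) + 1*(8) = 28; iterating: T(2)=28, T(3)=-66, T(4)=160, T(5)=-386, T(6)=932, T(7)=-2250, T(8)=5432, T(9)=-13114, T(10)=31660, T(11)=-76434, T(12)=184528, T(13)=-445490, T(14)=1075508, T(15)=-2596506, T(16)=6268520; answer 6268520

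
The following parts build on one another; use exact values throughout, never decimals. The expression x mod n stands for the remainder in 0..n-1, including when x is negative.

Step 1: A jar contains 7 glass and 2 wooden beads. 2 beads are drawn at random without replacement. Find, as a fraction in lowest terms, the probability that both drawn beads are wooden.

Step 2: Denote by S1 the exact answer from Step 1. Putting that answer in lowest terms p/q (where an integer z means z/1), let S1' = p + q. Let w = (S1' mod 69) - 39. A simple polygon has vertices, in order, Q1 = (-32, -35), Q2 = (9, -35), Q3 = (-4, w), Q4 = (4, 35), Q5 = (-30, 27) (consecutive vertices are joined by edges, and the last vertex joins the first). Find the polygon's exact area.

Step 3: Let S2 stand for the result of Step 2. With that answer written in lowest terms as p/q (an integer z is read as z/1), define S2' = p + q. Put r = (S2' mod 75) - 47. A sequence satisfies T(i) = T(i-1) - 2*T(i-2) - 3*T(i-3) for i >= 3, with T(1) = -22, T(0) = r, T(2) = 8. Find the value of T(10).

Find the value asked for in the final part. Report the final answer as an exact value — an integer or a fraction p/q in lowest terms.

Step 1: total draws C(9,2) = 36; favorable C(2,2) = 1; P = 1/36; answer 1/36
Step 2: S1 = 1/36; threaded value p + q = 37; w = -2; cross terms: (-32*-35 - 9*-35)=1435, (9*-2 - -4*-35)=-158, (-4*35 - 4*-2)=-132, (4*27 - -30*35)=1158, (-30*-35 - -32*27)=1914; twice the area = |4217| = 4217; area = 4217/2; answer 4217/2
Step 3: S2 = 4217/2; threaded value p + q = 4219; r = -28; T(3) = 1*(8) - 2*(-22) - 3*(-28) = 136; iterating: T(3)=136, T(4)=186, T(5)=-110, T(6)=-890, T(7)=-1228, T(8)=882, T(9)=6008, T(10)=7928; answer 7928

7928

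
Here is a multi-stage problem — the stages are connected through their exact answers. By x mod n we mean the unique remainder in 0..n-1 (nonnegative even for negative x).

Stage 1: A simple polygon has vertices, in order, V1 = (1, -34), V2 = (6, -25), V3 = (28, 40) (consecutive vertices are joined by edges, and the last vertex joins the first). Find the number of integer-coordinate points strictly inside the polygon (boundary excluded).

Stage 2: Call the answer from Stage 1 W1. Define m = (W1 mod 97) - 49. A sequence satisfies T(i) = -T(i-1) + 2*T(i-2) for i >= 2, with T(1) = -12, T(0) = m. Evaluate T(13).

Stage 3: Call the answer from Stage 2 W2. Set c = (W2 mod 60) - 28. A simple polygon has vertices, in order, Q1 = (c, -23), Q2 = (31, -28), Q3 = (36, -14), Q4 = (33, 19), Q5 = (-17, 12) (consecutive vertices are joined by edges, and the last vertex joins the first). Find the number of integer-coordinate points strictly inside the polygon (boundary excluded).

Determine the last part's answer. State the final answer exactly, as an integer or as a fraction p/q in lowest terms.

1369

Stage 1: cross terms: (1*-25 - 6*-34)=179, (6*40 - 28*-25)=940, (28*-34 - 1*40)=-992; twice the area = |127| = 127; area = 127/2; boundary points = 1 + 1 + 1 = 3; strictly interior points = area - boundary/2 + 1 = 63; answer 63
Stage 2: W1 = 63; m = 14; T(2) = -1*(-12) + 2*(14) = 40; iterating: T(2)=40, T(3)=-64, T(4)=144, T(5)=-272, T(6)=560, T(7)=-1104, T(8)=2224, T(9)=-4432, T(10)=8880, T(11)=-17744, T(12)=35504, T(13)=-70992; answer -70992
Stage 3: W2 = -70992; c = 20; cross terms: (20*-28 - 31*-23)=153, (31*-14 - 36*-28)=574, (36*19 - 33*-14)=1146, (33*12 - -17*19)=719, (-17*-23 - 20*12)=151; twice the area = |2743| = 2743; area = 2743/2; boundary points = 1 + 1 + 3 + 1 + 1 = 7; strictly interior points = area - boundary/2 + 1 = 1369; answer 1369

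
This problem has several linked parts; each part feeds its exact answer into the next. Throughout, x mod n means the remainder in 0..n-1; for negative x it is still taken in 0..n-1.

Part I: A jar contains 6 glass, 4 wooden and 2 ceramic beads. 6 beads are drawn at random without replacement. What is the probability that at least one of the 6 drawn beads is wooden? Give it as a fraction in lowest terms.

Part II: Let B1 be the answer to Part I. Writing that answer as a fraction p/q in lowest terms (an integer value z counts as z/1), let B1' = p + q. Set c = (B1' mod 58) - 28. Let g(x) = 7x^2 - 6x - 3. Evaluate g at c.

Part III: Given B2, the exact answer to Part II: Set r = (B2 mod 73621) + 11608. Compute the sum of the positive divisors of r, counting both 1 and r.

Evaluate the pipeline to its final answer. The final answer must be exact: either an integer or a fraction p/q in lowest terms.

23040

Part I: total draws C(12,6) = 924; complement C(8,6) = 28; favorable 924 - 28 = 896; P = 32/33; answer 32/33
Part II: B1 = 32/33; threaded value p + q = 65; c = -21; 7*(-21)^2 - 6*(-21)^1 - 3 = (3087) + (126) + (-3) = 3210; answer 3210
Part III: B2 = 3210; r = 14818; 14818 = 2 * 31 * 239; sigma = (1 + 2) * (1 + 31) * (1 + 239) = 3 * 32 * 240 = 23040; answer 23040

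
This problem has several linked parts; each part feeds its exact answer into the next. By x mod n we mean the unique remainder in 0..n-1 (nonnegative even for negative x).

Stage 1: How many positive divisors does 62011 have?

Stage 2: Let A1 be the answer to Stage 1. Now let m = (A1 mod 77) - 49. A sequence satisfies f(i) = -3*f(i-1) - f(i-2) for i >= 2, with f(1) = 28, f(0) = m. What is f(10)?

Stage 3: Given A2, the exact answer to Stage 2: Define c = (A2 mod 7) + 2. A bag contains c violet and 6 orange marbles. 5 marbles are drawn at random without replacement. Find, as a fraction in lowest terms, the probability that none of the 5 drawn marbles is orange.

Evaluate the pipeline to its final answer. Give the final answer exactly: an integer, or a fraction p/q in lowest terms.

Stage 1: 62011 is prime, so its only divisors are 1 and 62011; count = 2; answer 2
Stage 2: A1 = 2; m = -47; f(2) = -3*(28) - 1*(-47) = -37; iterating: f(2)=-37, f(3)=83, f(4)=-212, f(5)=553, f(6)=-1447, f(7)=3788, f(8)=-9917, f(9)=25963, f(10)=-67972; answer -67972
Stage 3: A2 = -67972; c = 7; total draws C(13,5) = 1287; favorable C(7,5) = 21; P = 7/429; answer 7/429

7/429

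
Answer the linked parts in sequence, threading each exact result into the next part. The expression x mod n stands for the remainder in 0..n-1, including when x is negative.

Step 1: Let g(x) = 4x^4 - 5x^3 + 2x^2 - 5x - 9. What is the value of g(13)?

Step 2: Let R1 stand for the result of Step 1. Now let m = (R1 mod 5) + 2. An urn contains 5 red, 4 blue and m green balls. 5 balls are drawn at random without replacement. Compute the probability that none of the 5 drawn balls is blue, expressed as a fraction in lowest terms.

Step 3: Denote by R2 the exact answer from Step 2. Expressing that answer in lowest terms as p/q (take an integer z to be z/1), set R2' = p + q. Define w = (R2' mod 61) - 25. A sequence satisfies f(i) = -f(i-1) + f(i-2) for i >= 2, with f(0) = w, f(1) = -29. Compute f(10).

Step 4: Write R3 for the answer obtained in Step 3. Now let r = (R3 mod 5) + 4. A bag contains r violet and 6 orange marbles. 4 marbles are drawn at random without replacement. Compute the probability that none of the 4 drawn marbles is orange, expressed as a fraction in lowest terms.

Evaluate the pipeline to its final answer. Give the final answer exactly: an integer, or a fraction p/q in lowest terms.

Step 1: 4*(13)^4 - 5*(13)^3 + 2*(13)^2 - 5*(13)^1 - 9 = (114244) + (-10985) + (338) + (-65) + (-9) = 103523; answer 103523
Step 2: R1 = 103523; m = 5; total draws C(14,5) = 2002; favorable C(10,5) = 252; P = 18/143; answer 18/143
Step 3: R2 = 18/143; threaded value p + q = 161; w = 14; f(2) = -1*(-29) + 1*(14) = 43; iterating: f(2)=43, f(3)=-72, f(4)=115, f(5)=-187, f(6)=302, f(7)=-489, f(8)=791, f(9)=-1280, f(10)=2071; answer 2071
Step 4: R3 = 2071; r = 5; total draws C(11,4) = 330; favorable C(5,4) = 5; P = 1/66; answer 1/66

1/66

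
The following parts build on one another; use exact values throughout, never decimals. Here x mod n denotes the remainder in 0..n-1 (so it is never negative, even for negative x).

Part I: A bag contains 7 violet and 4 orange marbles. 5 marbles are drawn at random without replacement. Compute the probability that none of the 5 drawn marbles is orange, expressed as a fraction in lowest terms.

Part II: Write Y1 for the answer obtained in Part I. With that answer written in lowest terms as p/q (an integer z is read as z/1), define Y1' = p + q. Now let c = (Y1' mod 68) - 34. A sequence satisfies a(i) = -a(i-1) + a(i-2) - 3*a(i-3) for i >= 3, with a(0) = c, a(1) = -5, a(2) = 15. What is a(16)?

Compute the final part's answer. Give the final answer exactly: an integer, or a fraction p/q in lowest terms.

Part I: total draws C(11,5) = 462; favorable C(7,5) = 21; P = 1/22; answer 1/22
Part II: Y1 = 1/22; threaded value p + q = 23; c = -11; a(3) = -1*(15) + 1*(-5) - 3*(-11) = 13; iterating: a(3)=13, a(4)=17, a(5)=-49, a(6)=27, a(7)=-127, a(8)=301, a(9)=-509, a(10)=1191, a(11)=-2603, a(12)=5321, a(13)=-11497, a(14)=24627, a(15)=-52087, a(16)=111205; answer 111205

111205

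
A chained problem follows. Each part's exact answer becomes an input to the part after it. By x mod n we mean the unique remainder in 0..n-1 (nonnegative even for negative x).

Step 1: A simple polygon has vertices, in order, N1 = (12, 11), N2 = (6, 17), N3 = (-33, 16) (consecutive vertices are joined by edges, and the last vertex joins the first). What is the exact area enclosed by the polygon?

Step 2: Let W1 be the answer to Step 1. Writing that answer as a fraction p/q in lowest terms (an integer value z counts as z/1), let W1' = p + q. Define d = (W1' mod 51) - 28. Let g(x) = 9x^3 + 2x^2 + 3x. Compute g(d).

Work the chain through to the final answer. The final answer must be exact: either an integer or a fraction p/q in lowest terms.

-6426

Step 1: cross terms: (12*17 - 6*11)=138, (6*16 - -33*17)=657, (-33*11 - 12*16)=-555; twice the area = |240| = 240; area = 120; answer 120
Step 2: W1 = 120; threaded value p + q = 121; d = -9; 9*(-9)^3 + 2*(-9)^2 + 3*(-9)^1 = (-6561) + (162) + (-27) = -6426; answer -6426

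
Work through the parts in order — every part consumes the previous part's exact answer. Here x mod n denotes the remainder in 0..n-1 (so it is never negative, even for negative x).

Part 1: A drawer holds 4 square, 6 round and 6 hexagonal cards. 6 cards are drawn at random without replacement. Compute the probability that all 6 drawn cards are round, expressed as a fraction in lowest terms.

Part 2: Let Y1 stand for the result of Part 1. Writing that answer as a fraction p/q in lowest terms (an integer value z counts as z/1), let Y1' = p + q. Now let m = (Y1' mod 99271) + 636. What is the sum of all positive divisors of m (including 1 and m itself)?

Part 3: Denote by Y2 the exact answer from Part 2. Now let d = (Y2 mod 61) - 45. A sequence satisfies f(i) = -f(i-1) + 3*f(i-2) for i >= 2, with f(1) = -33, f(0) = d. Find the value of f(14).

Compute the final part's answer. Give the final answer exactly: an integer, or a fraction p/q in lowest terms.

Part 1: total draws C(16,6) = 8008; favorable C(6,6) = 1; P = 1/8008; answer 1/8008
Part 2: Y1 = 1/8008; threaded value p + q = 8009; m = 8645; 8645 = 5 * 7 * 13 * 19; sigma = (1 + 5) * (1 + 7) * (1 + 13) * (1 + 19) = 6 * 8 * 14 * 20 = 13440; answer 13440
Part 3: Y2 = 13440; d = -25; f(2) = -1*(-33) + 3*(-25) = -42; iterating: f(2)=-42, f(3)=-57, f(4)=-69, f(5)=-102, f(6)=-105, f(7)=-201, f(8)=-114, f(9)=-489, f(10)=147, f(11)=-1614, f(12)=2055, f(13)=-6897, f(14)=13062; answer 13062

13062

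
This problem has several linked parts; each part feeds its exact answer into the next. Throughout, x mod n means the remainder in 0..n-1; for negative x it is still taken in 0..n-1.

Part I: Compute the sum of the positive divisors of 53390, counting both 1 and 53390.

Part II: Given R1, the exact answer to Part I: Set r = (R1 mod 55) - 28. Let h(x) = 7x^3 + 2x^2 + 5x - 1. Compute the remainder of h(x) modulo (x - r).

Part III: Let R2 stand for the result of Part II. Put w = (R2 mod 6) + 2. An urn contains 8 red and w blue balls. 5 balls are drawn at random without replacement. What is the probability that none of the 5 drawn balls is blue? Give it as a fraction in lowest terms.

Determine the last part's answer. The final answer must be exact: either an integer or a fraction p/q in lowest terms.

4/33

Part I: 53390 = 2 * 5 * 19 * 281; sigma = (1 + 2) * (1 + 5) * (1 + 19) * (1 + 281) = 3 * 6 * 20 * 282 = 101520; answer 101520
Part II: R1 = 101520; r = 17; remainder = value at the root: 7*(17)^3 + 2*(17)^2 + 5*(17)^1 - 1 = (34391) + (578) + (85) + (-1) = 35053; answer 35053
Part III: R2 = 35053; w = 3; total draws C(11,5) = 462; favorable C(8,5) = 56; P = 4/33; answer 4/33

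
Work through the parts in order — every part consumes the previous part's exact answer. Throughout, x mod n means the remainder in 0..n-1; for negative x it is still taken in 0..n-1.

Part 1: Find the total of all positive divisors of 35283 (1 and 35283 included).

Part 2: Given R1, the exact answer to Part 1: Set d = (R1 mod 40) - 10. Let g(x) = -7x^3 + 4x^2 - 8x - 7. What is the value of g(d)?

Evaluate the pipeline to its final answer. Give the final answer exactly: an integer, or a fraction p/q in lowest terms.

7473

Part 1: 35283 = 3 * 19 * 619; sigma = (1 + 3) * (1 + 19) * (1 + 619) = 4 * 20 * 620 = 49600; answer 49600
Part 2: R1 = 49600; d = -10; -7*(-10)^3 + 4*(-10)^2 - 8*(-10)^1 - 7 = (7000) + (400) + (80) + (-7) = 7473; answer 7473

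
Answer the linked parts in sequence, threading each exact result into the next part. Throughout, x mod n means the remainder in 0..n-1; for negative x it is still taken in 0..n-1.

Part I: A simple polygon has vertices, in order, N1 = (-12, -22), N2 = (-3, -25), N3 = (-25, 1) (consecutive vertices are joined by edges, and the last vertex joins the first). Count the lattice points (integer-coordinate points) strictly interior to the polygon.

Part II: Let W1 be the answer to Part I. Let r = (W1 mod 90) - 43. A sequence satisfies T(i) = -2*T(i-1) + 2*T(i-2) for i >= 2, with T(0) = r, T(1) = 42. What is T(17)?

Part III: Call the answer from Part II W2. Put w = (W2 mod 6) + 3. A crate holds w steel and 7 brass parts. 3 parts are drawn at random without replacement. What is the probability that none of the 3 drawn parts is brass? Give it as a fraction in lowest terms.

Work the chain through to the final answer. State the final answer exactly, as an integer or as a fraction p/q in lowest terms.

Part I: cross terms: (-12*-25 - -3*-22)=234, (-3*1 - -25*-25)=-628, (-25*-22 - -12*1)=562; twice the area = |168| = 168; area = 84; boundary points = 3 + 2 + 1 = 6; strictly interior points = area - boundary/2 + 1 = 82; answer 82
Part II: W1 = 82; r = 39; T(2) = -2*(42) + 2*(39) = -6; iterating: T(2)=-6, T(3)=96, T(4)=-204, T(5)=600, T(6)=-1608, T(7)=4416, T(8)=-12048, T(9)=32928, T(10)=-89952, T(11)=245760, T(12)=-671424, T(13)=1834368, T(14)=-5011584, T(15)=13691904, T(16)=-37406976, T(17)=102197760; answer 102197760
Part III: W2 = 102197760; w = 3; total draws C(10,3) = 120; favorable C(3,3) = 1; P = 1/120; answer 1/120

1/120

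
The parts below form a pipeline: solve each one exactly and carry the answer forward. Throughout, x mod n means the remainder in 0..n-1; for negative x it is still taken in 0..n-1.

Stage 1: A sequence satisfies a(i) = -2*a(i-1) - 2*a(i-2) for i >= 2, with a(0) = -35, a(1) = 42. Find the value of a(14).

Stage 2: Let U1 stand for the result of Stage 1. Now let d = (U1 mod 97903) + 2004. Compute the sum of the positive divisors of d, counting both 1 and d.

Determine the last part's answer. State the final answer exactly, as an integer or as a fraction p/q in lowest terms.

Stage 1: a(2) = -2*(42) - 2*(-35) = -14; iterating: a(2)=-14, a(3)=-56, a(4)=140, a(5)=-168, a(6)=56, a(7)=224, a(8)=-560, a(9)=672, a(10)=-224, a(11)=-896, a(12)=2240, a(13)=-2688, a(14)=896; answer 896
Stage 2: U1 = 896; d = 2900; 2900 = 2^2 * 5^2 * 29; sigma = (1 + 2 + 4) * (1 + 5 + 25) * (1 + 29) = 7 * 31 * 30 = 6510; answer 6510

6510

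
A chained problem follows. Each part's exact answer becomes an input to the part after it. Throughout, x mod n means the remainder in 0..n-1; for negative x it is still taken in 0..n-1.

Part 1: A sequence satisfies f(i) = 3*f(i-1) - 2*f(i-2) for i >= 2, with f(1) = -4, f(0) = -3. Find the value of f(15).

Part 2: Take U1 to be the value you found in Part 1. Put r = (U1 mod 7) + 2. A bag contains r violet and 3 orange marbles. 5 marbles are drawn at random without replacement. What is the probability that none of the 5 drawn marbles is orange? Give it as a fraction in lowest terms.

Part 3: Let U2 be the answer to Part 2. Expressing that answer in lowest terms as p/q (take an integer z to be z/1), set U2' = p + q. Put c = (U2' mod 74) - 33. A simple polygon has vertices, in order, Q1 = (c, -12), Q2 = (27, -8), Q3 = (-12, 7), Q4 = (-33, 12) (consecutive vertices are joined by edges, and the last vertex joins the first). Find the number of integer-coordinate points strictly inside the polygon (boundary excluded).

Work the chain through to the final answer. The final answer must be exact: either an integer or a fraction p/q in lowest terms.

Part 1: f(2) = 3*(-4) - 2*(-3) = -6; iterating: f(2)=-6, f(3)=-10, f(4)=-18, f(5)=-34, f(6)=-66, f(7)=-130, f(8)=-258, f(9)=-514, f(10)=-1026, f(11)=-2050, f(12)=-4098, f(13)=-8194, f(14)=-16386, f(15)=-32770; answer -32770
Part 2: U1 = -32770; r = 6; total draws C(9,5) = 126; favorable C(6,5) = 6; P = 1/21; answer 1/21
Part 3: U2 = 1/21; threaded value p + q = 22; c = -11; cross terms: (-11*-8 - 27*-12)=412, (27*7 - -12*-8)=93, (-12*12 - -33*7)=87, (-33*-12 - -11*12)=528; twice the area = |1120| = 1120; area = 560; boundary points = 2 + 3 + 1 + 2 = 8; strictly interior points = area - boundary/2 + 1 = 557; answer 557

557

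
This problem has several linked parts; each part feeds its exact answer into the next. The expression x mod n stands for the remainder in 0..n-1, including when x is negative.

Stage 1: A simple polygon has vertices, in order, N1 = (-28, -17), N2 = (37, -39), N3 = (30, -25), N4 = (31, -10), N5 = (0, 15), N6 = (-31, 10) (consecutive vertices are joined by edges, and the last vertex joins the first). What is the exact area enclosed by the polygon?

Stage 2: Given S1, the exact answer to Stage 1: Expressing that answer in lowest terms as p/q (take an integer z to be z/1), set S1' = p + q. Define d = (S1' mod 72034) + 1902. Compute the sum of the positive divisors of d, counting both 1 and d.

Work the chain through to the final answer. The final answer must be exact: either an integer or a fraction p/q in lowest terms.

Stage 1: cross terms: (-28*-39 - 37*-17)=1721, (37*-25 - 30*-39)=245, (30*-10 - 31*-25)=475, (31*15 - 0*-10)=465, (0*10 - -31*15)=465, (-31*-17 - -28*10)=807; twice the area = |4178| = 4178; area = 2089; answer 2089
Stage 2: S1 = 2089; threaded value p + q = 2090; d = 3992; 3992 = 2^3 * 499; sigma = (1 + 2 + 4 + 8) * (1 + 499) = 15 * 500 = 7500; answer 7500

7500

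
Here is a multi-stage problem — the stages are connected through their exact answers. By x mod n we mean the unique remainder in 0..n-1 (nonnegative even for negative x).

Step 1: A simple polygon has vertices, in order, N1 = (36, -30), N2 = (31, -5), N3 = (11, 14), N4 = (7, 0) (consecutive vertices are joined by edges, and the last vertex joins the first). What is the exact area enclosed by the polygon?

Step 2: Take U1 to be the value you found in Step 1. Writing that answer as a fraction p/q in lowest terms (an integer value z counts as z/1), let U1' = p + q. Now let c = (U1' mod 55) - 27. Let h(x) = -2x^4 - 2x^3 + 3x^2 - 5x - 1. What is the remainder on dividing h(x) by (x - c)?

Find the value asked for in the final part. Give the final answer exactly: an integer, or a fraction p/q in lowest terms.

Step 1: cross terms: (36*-5 - 31*-30)=750, (31*14 - 11*-5)=489, (11*0 - 7*14)=-98, (7*-30 - 36*0)=-210; twice the area = |931| = 931; area = 931/2; answer 931/2
Step 2: U1 = 931/2; threaded value p + q = 933; c = 26; remainder = value at the root: -2*(26)^4 - 2*(26)^3 + 3*(26)^2 - 5*(26)^1 - 1 = (-913952) + (-35152) + (2028) + (-130) + (-1) = -947207; answer -947207

-947207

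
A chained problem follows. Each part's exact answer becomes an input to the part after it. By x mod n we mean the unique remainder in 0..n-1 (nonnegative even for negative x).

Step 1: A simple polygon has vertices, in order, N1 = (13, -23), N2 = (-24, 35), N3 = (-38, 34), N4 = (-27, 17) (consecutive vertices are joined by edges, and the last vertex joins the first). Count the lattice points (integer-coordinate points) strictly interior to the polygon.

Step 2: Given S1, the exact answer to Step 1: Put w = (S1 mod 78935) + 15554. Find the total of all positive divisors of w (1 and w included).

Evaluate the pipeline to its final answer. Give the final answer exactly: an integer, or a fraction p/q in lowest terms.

24120

Step 1: cross terms: (13*35 - -24*-23)=-97, (-24*34 - -38*35)=514, (-38*17 - -27*34)=272, (-27*-23 - 13*17)=400; twice the area = |1089| = 1089; area = 1089/2; boundary points = 1 + 1 + 1 + 40 = 43; strictly interior points = area - boundary/2 + 1 = 524; answer 524
Step 2: S1 = 524; w = 16078; 16078 = 2 * 8039; sigma = (1 + 2) * (1 + 8039) = 3 * 8040 = 24120; answer 24120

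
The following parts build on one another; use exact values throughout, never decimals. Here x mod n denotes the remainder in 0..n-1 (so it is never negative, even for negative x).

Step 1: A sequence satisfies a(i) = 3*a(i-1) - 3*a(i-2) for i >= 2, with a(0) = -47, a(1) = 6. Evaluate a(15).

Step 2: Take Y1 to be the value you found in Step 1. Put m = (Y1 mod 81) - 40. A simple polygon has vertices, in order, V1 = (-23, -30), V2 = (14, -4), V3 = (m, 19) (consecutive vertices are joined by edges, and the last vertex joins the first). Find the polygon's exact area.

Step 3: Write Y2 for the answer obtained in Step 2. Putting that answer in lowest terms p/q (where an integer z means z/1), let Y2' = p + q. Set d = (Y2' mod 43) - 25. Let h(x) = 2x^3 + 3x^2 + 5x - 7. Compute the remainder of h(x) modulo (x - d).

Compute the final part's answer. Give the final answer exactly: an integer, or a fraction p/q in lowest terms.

Step 1: a(2) = 3*(6) - 3*(-47) = 159; iterating: a(2)=159, a(3)=459, a(4)=900, a(5)=1323, a(6)=1269, a(7)=-162, a(8)=-4293, a(9)=-12393, a(10)=-24300, a(11)=-35721, a(12)=-34263, a(13)=4374, a(14)=115911, a(15)=334611; answer 334611
Step 2: Y1 = 334611; m = -40; cross terms: (-23*-4 - 14*-30)=512, (14*19 - -40*-4)=106, (-40*-30 - -23*19)=1637; twice the area = |2255| = 2255; area = 2255/2; answer 2255/2
Step 3: Y2 = 2255/2; threaded value p + q = 2257; d = -4; remainder = value at the root: 2*(-4)^3 + 3*(-4)^2 + 5*(-4)^1 - 7 = (-128) + (48) + (-20) + (-7) = -107; answer -107

-107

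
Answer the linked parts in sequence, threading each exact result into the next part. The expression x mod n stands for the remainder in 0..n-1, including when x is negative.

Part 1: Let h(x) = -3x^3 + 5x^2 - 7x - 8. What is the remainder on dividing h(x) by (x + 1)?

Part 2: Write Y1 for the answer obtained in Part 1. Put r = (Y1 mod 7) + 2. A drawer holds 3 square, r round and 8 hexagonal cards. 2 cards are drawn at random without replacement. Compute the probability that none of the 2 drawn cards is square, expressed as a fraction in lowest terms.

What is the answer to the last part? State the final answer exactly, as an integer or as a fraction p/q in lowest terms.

15/26

Part 1: remainder = value at the root: -3*(-1)^3 + 5*(-1)^2 - 7*(-1)^1 - 8 = (3) + (5) + (7) + (-8) = 7; answer 7
Part 2: Y1 = 7; r = 2; total draws C(13,2) = 78; favorable C(10,2) = 45; P = 15/26; answer 15/26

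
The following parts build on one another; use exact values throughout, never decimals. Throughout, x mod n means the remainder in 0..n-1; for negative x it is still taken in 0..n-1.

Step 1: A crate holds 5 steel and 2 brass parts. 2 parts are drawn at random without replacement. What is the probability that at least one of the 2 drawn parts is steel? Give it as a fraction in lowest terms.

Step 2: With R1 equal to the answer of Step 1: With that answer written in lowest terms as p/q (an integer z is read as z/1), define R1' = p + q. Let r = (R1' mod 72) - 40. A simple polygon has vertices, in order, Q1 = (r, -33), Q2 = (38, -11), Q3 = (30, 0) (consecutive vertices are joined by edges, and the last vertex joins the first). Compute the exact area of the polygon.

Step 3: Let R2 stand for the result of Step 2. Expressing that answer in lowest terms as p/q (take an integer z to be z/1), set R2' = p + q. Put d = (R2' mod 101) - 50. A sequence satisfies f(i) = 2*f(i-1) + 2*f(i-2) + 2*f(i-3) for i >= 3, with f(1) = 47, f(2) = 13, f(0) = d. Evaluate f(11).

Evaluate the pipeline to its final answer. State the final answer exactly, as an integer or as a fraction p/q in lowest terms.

848184

Step 1: total draws C(7,2) = 21; complement C(2,2) = 1; favorable 21 - 1 = 20; P = 20/21; answer 20/21
Step 2: R1 = 20/21; threaded value p + q = 41; r = 1; cross terms: (1*-11 - 38*-33)=1243, (38*0 - 30*-11)=330, (30*-33 - 1*0)=-990; twice the area = |583| = 583; area = 583/2; answer 583/2
Step 3: R2 = 583/2; threaded value p + q = 585; d = 30; f(3) = 2*(13) + 2*(47) + 2*(30) = 180; iterating: f(3)=180, f(4)=480, f(5)=1346, f(6)=4012, f(7)=11676, f(8)=34068, f(9)=99512, f(10)=290512, f(11)=848184; answer 848184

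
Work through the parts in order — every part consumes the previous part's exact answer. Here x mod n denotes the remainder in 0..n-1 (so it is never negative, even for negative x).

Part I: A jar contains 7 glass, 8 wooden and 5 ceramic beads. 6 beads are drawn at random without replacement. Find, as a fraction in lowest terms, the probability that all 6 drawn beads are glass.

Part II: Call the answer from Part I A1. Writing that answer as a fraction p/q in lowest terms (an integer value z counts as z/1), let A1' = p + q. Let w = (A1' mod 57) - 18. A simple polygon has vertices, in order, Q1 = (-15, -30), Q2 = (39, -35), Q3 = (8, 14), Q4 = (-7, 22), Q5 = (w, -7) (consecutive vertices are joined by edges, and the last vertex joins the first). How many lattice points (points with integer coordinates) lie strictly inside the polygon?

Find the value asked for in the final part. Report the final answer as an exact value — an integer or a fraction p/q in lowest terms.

Part I: total draws C(20,6) = 38760; favorable C(7,6) = 7; P = 7/38760; answer 7/38760
Part II: A1 = 7/38760; threaded value p + q = 38767; w = -11; cross terms: (-15*-35 - 39*-30)=1695, (39*14 - 8*-35)=826, (8*22 - -7*14)=274, (-7*-7 - -11*22)=291, (-11*-30 - -15*-7)=225; twice the area = |3311| = 3311; area = 3311/2; boundary points = 1 + 1 + 1 + 1 + 1 = 5; strictly interior points = area - boundary/2 + 1 = 1654; answer 1654

1654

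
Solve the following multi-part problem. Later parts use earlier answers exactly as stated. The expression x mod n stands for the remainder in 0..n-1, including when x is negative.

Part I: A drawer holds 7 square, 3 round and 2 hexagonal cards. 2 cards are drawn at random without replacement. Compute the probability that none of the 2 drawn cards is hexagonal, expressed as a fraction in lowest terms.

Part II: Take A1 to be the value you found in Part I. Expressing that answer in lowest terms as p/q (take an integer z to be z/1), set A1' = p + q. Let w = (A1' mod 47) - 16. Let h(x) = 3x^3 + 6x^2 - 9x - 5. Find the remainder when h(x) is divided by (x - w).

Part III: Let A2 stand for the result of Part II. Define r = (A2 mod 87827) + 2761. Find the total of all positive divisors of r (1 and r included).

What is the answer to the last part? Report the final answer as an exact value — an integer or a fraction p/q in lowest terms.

59052

Part I: total draws C(12,2) = 66; favorable C(10,2) = 45; P = 15/22; answer 15/22
Part II: A1 = 15/22; threaded value p + q = 37; w = 21; remainder = value at the root: 3*(21)^3 + 6*(21)^2 - 9*(21)^1 - 5 = (27783) + (2646) + (-189) + (-5) = 30235; answer 30235
Part III: A2 = 30235; r = 32996; 32996 = 2^2 * 73 * 113; sigma = (1 + 2 + 4) * (1 + 73) * (1 + 113) = 7 * 74 * 114 = 59052; answer 59052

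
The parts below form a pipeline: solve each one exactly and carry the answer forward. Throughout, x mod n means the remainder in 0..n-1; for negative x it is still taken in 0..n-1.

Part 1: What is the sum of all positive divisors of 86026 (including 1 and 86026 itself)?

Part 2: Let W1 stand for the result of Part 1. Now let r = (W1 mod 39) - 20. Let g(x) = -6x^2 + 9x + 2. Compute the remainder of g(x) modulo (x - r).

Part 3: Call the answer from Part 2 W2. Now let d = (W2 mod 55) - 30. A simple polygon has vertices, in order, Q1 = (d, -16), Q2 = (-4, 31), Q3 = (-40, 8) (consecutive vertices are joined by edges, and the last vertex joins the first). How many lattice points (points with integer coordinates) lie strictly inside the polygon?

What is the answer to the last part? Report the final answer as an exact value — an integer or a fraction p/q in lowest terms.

Part 1: 86026 = 2 * 43013; sigma = (1 + 2) * (1 + 43013) = 3 * 43014 = 129042; answer 129042
Part 2: W1 = 129042; r = 10; remainder = value at the root: -6*(10)^2 + 9*(10)^1 + 2 = (-600) + (90) + (2) = -508; answer -508
Part 3: W2 = -508; d = 12; cross terms: (12*31 - -4*-16)=308, (-4*8 - -40*31)=1208, (-40*-16 - 12*8)=544; twice the area = |2060| = 2060; area = 1030; boundary points = 1 + 1 + 4 = 6; strictly interior points = area - boundary/2 + 1 = 1028; answer 1028

1028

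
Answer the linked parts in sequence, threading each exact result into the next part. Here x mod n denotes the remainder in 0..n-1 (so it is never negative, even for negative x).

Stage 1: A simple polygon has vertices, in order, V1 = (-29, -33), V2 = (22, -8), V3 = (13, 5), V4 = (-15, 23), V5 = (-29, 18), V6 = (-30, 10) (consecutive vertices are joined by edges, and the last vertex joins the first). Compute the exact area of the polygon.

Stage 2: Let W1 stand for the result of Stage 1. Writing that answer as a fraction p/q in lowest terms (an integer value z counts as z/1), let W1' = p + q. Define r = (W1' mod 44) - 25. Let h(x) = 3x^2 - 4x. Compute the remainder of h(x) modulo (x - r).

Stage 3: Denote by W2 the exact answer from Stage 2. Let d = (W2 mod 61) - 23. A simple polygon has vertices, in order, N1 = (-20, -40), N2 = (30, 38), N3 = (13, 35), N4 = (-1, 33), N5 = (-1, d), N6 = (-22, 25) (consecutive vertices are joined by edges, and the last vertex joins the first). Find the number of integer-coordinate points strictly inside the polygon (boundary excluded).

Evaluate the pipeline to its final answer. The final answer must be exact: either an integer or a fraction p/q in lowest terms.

Stage 1: cross terms: (-29*-8 - 22*-33)=958, (22*5 - 13*-8)=214, (13*23 - -15*5)=374, (-15*18 - -29*23)=397, (-29*10 - -30*18)=250, (-30*-33 - -29*10)=1280; twice the area = |3473| = 3473; area = 3473/2; answer 3473/2
Stage 2: W1 = 3473/2; threaded value p + q = 3475; r = 18; remainder = value at the root: 3*(18)^2 - 4*(18)^1 = (972) + (-72) = 900; answer 900
Stage 3: W2 = 900; d = 23; cross terms: (-20*38 - 30*-40)=440, (30*35 - 13*38)=556, (13*33 - -1*35)=464, (-1*23 - -1*33)=10, (-1*25 - -22*23)=481, (-22*-40 - -20*25)=1380; twice the area = |3331| = 3331; area = 3331/2; boundary points = 2 + 1 + 2 + 10 + 1 + 1 = 17; strictly interior points = area - boundary/2 + 1 = 1658; answer 1658

1658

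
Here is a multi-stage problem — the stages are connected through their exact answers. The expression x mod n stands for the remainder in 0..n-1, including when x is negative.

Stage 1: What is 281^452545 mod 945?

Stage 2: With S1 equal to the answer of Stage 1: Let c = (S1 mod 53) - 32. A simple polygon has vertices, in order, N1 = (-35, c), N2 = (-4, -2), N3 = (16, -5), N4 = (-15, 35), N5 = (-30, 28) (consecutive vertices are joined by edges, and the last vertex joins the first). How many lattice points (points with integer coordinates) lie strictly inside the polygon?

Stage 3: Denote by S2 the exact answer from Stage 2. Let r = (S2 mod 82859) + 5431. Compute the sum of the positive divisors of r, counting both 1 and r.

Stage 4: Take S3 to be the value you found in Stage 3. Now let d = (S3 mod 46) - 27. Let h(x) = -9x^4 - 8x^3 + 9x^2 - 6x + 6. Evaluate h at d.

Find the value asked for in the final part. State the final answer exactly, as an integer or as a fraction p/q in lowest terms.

-141388

Stage 1: squarings mod 945: 281^1=281, 281^2=526, 281^4=736, 281^8=211, 281^16=106, 281^32=841, 281^64=421, 281^128=526, 281^256=736, 281^512=211, 281^1024=106, 281^2048=841, 281^4096=421, 281^8192=526, 281^16384=736, 281^32768=211, 281^65536=106, 281^131072=841, 281^262144=421; 281^452545 = 281^1 * 281^64 * 281^128 * 281^256 * 281^512 * 281^1024 * 281^8192 * 281^16384 * 281^32768 * 281^131072 * 281^262144 = 596 (mod 945); answer 596
Stage 2: S1 = 596; c = -19; cross terms: (-35*-2 - -4*-19)=-6, (-4*-5 - 16*-2)=52, (16*35 - -15*-5)=485, (-15*28 - -30*35)=630, (-30*-19 - -35*28)=1550; twice the area = |2711| = 2711; area = 2711/2; boundary points = 1 + 1 + 1 + 1 + 1 = 5; strictly interior points = area - boundary/2 + 1 = 1354; answer 1354
Stage 3: S2 = 1354; r = 6785; 6785 = 5 * 23 * 59; sigma = (1 + 5) * (1 + 23) * (1 + 59) = 6 * 24 * 60 = 8640; answer 8640
Stage 4: S3 = 8640; d = 11; -9*(11)^4 - 8*(11)^3 + 9*(11)^2 - 6*(11)^1 + 6 = (-131769) + (-10648) + (1089) + (-66) + (6) = -141388; answer -141388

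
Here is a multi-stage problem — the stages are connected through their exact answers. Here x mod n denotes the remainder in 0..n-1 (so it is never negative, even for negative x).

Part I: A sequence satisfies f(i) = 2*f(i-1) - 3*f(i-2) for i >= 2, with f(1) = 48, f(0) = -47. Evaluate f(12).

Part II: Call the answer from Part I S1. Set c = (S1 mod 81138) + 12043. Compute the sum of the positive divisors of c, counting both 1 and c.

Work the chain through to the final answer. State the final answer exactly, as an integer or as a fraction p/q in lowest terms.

Part I: f(2) = 2*(48) - 3*(-47) = 237; iterating: f(2)=237, f(3)=330, f(4)=-51, f(5)=-1092, f(6)=-2031, f(7)=-786, f(8)=4521, f(9)=11400, f(10)=9237, f(11)=-15726, f(12)=-59163; answer -59163
Part II: S1 = -59163; c = 34018; 34018 = 2 * 73 * 233; sigma = (1 + 2) * (1 + 73) * (1 + 233) = 3 * 74 * 234 = 51948; answer 51948

51948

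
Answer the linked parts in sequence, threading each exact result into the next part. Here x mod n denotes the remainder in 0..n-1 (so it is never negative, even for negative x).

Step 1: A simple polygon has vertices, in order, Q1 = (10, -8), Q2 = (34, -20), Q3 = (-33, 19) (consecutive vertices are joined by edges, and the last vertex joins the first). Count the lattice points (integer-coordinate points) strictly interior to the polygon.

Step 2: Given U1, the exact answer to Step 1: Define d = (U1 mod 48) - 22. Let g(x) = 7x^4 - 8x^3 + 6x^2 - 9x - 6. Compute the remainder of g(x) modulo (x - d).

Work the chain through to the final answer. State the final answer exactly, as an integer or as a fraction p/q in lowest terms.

Step 1: cross terms: (10*-20 - 34*-8)=72, (34*19 - -33*-20)=-14, (-33*-8 - 10*19)=74; twice the area = |132| = 132; area = 66; boundary points = 12 + 1 + 1 = 14; strictly interior points = area - boundary/2 + 1 = 60; answer 60
Step 2: U1 = 60; d = -10; remainder = value at the root: 7*(-10)^4 - 8*(-10)^3 + 6*(-10)^2 - 9*(-10)^1 - 6 = (70000) + (8000) + (600) + (90) + (-6) = 78684; answer 78684

78684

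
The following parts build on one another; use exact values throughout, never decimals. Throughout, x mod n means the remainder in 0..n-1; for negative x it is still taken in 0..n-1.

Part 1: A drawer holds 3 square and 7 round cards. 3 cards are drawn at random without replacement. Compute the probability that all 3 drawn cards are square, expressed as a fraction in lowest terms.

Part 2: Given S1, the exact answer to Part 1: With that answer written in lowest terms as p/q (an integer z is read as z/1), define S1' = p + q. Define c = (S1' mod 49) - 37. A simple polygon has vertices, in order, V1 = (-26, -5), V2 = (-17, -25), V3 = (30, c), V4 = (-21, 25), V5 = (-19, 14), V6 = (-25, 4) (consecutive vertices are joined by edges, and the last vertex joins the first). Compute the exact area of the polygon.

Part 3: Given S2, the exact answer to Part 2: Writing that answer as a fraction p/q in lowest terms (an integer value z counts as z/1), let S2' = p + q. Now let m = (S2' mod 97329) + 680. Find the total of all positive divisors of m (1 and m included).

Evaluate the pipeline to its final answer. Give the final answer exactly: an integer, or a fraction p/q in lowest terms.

Part 1: total draws C(10,3) = 120; favorable C(3,3) = 1; P = 1/120; answer 1/120
Part 2: S1 = 1/120; threaded value p + q = 121; c = -14; cross terms: (-26*-25 - -17*-5)=565, (-17*-14 - 30*-25)=988, (30*25 - -21*-14)=456, (-21*14 - -19*25)=181, (-19*4 - -25*14)=274, (-25*-5 - -26*4)=229; twice the area = |2693| = 2693; area = 2693/2; answer 2693/2
Part 3: S2 = 2693/2; threaded value p + q = 2695; m = 3375; 3375 = 3^3 * 5^3; sigma = (1 + 3 + 9 + 27) * (1 + 5 + 25 + 125) = 40 * 156 = 6240; answer 6240

6240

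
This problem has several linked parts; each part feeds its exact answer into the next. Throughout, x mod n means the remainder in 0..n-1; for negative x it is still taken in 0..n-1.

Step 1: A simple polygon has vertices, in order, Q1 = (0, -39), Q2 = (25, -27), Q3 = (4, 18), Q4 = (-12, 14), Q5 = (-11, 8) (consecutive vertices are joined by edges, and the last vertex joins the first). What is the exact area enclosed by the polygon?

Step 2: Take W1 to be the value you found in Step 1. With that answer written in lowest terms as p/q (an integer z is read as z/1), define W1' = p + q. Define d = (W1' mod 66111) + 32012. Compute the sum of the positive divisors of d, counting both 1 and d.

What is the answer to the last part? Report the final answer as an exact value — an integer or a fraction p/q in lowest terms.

50560

Step 1: cross terms: (0*-27 - 25*-39)=975, (25*18 - 4*-27)=558, (4*14 - -12*18)=272, (-12*8 - -11*14)=58, (-11*-39 - 0*8)=429; twice the area = |2292| = 2292; area = 1146; answer 1146
Step 2: W1 = 1146; threaded value p + q = 1147; d = 33159; 33159 = 3 * 7 * 1579; sigma = (1 + 3) * (1 + 7) * (1 + 1579) = 4 * 8 * 1580 = 50560; answer 50560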